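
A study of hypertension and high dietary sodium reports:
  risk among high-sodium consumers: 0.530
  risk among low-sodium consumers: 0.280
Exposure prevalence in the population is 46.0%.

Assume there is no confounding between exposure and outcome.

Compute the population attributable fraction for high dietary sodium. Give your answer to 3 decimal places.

Let p₁ = 0.53, p₀ = 0.28.
Overall risk P(Y=1) = π·p₁ + (1−π)·p₀ = 0.46×0.53 + 0.54×0.28 = 0.395.
Under exogeneity, PAF = [P(Y=1) − p₀] / P(Y=1).
PAF = (0.395 − 0.28) / 0.395 ≈ 0.2911

PAF ≈ 0.291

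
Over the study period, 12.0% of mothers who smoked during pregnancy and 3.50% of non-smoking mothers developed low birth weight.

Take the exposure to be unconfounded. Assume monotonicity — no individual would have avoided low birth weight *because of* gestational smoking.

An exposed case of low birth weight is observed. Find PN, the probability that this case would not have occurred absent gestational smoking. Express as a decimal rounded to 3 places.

PN ≈ 0.708

p₁ = 0.12, p₀ = 0.035.
Under exogeneity and monotonicity, PN = (p₁ − p₀) / p₁.
PN = (0.12 − 0.035) / 0.12 = 0.085 / 0.12 ≈ 0.7083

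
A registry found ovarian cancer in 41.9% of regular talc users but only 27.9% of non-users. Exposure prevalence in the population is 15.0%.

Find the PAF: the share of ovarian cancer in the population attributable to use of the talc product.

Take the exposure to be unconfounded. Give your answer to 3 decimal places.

PAF ≈ 0.070

p₁ = 0.419, p₀ = 0.279.
Overall risk P(Y=1) = π·p₁ + (1−π)·p₀ = 0.15×0.419 + 0.85×0.279 = 0.3.
Under exogeneity, PAF = [P(Y=1) − p₀] / P(Y=1).
PAF = (0.3 − 0.279) / 0.3 ≈ 0.0700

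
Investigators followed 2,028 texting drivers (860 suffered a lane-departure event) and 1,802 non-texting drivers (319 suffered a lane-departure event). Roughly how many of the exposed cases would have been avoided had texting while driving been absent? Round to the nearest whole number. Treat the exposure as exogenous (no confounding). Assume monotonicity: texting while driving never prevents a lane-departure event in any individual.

about 501 cases

p₁ = P(outcome | exposed) = 860/2028 = 0.42406
p₀ = P(outcome | unexposed) = 319/1802 = 0.17703
PN = (p₁ − p₀)/p₁ = (0.42406 − 0.17703) / 0.42406 ≈ 0.58255.
Attributable cases ≈ PN × (exposed cases) = 0.58255 × 860 ≈ 500.99.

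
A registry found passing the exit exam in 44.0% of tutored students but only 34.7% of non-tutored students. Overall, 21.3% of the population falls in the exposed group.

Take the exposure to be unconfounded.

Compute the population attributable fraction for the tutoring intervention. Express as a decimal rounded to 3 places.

p₁ = 0.44, p₀ = 0.347.
Overall risk P(Y=1) = π·p₁ + (1−π)·p₀ = 0.213×0.44 + 0.787×0.347 = 0.36681.
Under exogeneity, PAF = [P(Y=1) − p₀] / P(Y=1).
PAF = (0.36681 − 0.347) / 0.36681 ≈ 0.0540

PAF ≈ 0.054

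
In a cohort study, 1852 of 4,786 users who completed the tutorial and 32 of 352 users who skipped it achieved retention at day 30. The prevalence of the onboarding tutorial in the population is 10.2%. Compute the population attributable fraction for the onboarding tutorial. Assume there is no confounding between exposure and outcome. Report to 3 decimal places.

p₁ = P(outcome | exposed) = 1852/4786 = 0.38696
p₀ = P(outcome | unexposed) = 32/352 = 0.090909
Overall risk P(Y=1) = π·p₁ + (1−π)·p₀ = 0.102×0.38696 + 0.898×0.090909 = 0.12111.
Under exogeneity, PAF = [P(Y=1) − p₀] / P(Y=1).
PAF = (0.12111 − 0.090909) / 0.12111 ≈ 0.2493

PAF ≈ 0.249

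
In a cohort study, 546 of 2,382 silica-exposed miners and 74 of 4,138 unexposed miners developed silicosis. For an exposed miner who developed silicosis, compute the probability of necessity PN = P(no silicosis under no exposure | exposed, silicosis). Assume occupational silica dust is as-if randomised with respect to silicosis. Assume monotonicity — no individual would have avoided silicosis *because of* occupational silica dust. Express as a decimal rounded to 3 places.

p₁ = P(outcome | exposed) = 546/2382 = 0.22922
p₀ = P(outcome | unexposed) = 74/4138 = 0.017883
Under exogeneity and monotonicity, PN = (p₁ − p₀) / p₁.
PN = (0.22922 − 0.017883) / 0.22922 = 0.21134 / 0.22922 ≈ 0.9220

PN ≈ 0.922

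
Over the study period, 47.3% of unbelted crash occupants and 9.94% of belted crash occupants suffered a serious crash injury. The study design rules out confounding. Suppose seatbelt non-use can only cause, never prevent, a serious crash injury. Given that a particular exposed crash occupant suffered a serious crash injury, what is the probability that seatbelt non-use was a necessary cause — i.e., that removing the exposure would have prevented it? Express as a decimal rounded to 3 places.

PN ≈ 0.790

p₁ = 0.473, p₀ = 0.0994.
Under exogeneity and monotonicity, PN = (p₁ − p₀) / p₁.
PN = (0.473 − 0.0994) / 0.473 = 0.3736 / 0.473 ≈ 0.7899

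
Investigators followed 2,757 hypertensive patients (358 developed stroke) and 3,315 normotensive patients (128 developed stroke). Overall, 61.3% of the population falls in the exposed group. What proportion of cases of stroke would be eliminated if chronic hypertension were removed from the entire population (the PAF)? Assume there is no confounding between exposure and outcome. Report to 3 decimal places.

PAF ≈ 0.592

p₁ = P(outcome | exposed) = 358/2757 = 0.12985
p₀ = P(outcome | unexposed) = 128/3315 = 0.038612
Overall risk P(Y=1) = π·p₁ + (1−π)·p₀ = 0.613×0.12985 + 0.387×0.038612 = 0.094542.
Under exogeneity, PAF = [P(Y=1) − p₀] / P(Y=1).
PAF = (0.094542 − 0.038612) / 0.094542 ≈ 0.5916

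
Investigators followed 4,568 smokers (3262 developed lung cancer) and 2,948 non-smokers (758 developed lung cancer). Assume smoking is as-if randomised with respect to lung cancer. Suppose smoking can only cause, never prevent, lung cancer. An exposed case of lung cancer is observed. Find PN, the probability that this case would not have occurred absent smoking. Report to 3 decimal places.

PN ≈ 0.640

p₁ = P(outcome | exposed) = 3262/4568 = 0.7141
p₀ = P(outcome | unexposed) = 758/2948 = 0.25712
Under exogeneity and monotonicity, PN = (p₁ − p₀) / p₁.
PN = (0.7141 − 0.25712) / 0.7141 = 0.45697 / 0.7141 ≈ 0.6399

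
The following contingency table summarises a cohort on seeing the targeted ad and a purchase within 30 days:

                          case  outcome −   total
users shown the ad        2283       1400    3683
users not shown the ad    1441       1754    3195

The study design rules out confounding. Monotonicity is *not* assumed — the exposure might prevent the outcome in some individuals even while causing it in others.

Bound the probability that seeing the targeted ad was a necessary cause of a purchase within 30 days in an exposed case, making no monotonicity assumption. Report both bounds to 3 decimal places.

0.272 ≤ PN ≤ 0.886

p₁ = P(outcome | exposed) = 2283/3683 = 0.61988
p₀ = P(outcome | unexposed) = 1441/3195 = 0.45102
Under exogeneity alone the bounds on PN are max{0,(p₁−p₀)/p₁} ≤ PN ≤ min{1,(1−p₀)/p₁}.
  lower = (p₁ − p₀)/p₁ = 0.16886 / 0.61988 ≈ 0.2724
  upper = min{1, (1 − p₀)/p₁} = 0.54898 / 0.61988 ≈ 0.8856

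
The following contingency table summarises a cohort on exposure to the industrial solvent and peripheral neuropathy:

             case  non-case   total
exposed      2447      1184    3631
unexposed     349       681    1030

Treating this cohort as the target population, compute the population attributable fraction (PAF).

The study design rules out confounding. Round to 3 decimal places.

p₁ = P(outcome | exposed) = 2447/3631 = 0.67392
p₀ = P(outcome | unexposed) = 349/1030 = 0.33883
Exposure prevalence π = 3631/4661 = 0.77902; overall risk P(Y=1) = 0.59987.
Under exogeneity, PAF = [P(Y=1) − p₀]/P(Y=1).
PAF = (0.59987 − 0.33883) / 0.59987 ≈ 0.4352

PAF ≈ 0.435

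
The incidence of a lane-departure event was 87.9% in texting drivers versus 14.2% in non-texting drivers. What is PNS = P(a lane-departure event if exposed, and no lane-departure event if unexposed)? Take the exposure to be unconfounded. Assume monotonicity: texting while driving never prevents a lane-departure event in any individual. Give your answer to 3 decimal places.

p₁ = 0.879, p₀ = 0.142.
Under exogeneity and monotonicity, PNS = p₁ − p₀.
PNS = 0.879 − 0.142 = 0.737

PNS ≈ 0.737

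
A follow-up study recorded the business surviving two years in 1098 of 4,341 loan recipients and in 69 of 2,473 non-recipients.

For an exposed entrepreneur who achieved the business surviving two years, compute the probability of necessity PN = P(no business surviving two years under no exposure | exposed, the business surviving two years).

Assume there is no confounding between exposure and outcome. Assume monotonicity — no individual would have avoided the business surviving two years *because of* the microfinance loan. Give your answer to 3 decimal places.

p₁ = P(outcome | exposed) = 1098/4341 = 0.25294
p₀ = P(outcome | unexposed) = 69/2473 = 0.027901
Under exogeneity and monotonicity, PN = (p₁ − p₀) / p₁.
PN = (0.25294 − 0.027901) / 0.25294 = 0.22504 / 0.25294 ≈ 0.8897

PN ≈ 0.890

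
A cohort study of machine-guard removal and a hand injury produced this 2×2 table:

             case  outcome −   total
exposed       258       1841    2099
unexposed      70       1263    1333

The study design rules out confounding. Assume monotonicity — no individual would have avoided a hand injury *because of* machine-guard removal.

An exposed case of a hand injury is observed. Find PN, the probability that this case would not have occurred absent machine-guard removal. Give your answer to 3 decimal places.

PN ≈ 0.573

p₁ = P(outcome | exposed) = 258/2099 = 0.12292
p₀ = P(outcome | unexposed) = 70/1333 = 0.052513
Under exogeneity and monotonicity, PN = (p₁ − p₀)/p₁.
PN = (0.12292 − 0.052513) / 0.12292 ≈ 0.5728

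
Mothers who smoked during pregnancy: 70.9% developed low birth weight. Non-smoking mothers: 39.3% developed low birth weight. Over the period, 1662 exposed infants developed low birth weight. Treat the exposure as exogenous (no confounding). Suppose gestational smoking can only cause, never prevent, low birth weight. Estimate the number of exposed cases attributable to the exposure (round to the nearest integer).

about 741 cases

p₁ = 0.709, p₀ = 0.393.
PN = (p₁ − p₀)/p₁ = (0.709 − 0.393) / 0.709 ≈ 0.44570.
Attributable cases ≈ PN × (exposed cases) = 0.44570 × 1662 ≈ 740.75.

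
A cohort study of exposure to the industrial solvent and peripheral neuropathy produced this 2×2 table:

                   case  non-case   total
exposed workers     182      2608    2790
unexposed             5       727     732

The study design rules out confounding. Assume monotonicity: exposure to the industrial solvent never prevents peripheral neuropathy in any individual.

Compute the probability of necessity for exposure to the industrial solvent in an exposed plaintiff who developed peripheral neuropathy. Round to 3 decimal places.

PN ≈ 0.895

p₁ = P(outcome | exposed) = 182/2790 = 0.065233
p₀ = P(outcome | unexposed) = 5/732 = 0.0068306
Under exogeneity and monotonicity, PN = (p₁ − p₀) / p₁.
PN = (0.065233 − 0.0068306) / 0.065233 = 0.058402 / 0.065233 ≈ 0.8953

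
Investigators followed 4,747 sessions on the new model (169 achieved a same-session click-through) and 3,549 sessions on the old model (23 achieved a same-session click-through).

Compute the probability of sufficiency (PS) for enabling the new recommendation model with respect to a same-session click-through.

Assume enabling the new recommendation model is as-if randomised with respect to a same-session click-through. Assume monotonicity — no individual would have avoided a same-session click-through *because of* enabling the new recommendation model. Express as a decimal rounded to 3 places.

p₁ = P(outcome | exposed) = 169/4747 = 0.035601
p₀ = P(outcome | unexposed) = 23/3549 = 0.0064807
Under exogeneity and monotonicity, PS = (p₁ − p₀) / (1 − p₀).
PS = (0.035601 − 0.0064807) / (1 − 0.0064807) = 0.029121 / 0.99352 ≈ 0.0293

PS ≈ 0.029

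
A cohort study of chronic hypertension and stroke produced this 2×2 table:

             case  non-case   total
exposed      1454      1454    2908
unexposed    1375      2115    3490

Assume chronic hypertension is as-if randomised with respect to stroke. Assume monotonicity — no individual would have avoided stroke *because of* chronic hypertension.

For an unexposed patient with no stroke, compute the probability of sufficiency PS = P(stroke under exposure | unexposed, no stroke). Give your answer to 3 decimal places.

p₁ = P(outcome | exposed) = 1454/2908 = 0.5
p₀ = P(outcome | unexposed) = 1375/3490 = 0.39398
Under exogeneity and monotonicity, PS = (p₁ − p₀) / (1 − p₀).
PS = (0.5 − 0.39398) / (1 − 0.39398) = 0.10602 / 0.60602 ≈ 0.1749

PS ≈ 0.175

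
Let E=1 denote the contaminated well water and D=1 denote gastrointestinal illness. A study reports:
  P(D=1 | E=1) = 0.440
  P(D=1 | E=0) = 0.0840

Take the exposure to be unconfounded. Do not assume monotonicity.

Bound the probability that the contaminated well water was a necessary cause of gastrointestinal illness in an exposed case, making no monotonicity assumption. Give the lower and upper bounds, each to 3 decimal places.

Let p₁ = 0.44, p₀ = 0.084.
Under exogeneity alone the bounds on PN are max{0,(p₁−p₀)/p₁} ≤ PN ≤ min{1,(1−p₀)/p₁}.
  lower = (p₁ − p₀)/p₁ = 0.356 / 0.44 ≈ 0.8091
  upper = min{1, (1 − p₀)/p₁} = 0.916 / 0.44 ≈ 2.0818 → capped at 1

0.809 ≤ PN ≤ 1.000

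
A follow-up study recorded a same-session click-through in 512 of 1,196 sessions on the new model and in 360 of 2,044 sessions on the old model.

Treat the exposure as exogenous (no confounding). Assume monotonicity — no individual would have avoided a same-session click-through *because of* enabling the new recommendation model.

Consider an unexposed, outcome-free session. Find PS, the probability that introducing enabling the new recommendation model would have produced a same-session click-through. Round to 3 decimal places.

PS ≈ 0.306

p₁ = P(outcome | exposed) = 512/1196 = 0.42809
p₀ = P(outcome | unexposed) = 360/2044 = 0.17613
Under exogeneity and monotonicity, PS = (p₁ − p₀) / (1 − p₀).
PS = (0.42809 − 0.17613) / (1 − 0.17613) = 0.25197 / 0.82387 ≈ 0.3058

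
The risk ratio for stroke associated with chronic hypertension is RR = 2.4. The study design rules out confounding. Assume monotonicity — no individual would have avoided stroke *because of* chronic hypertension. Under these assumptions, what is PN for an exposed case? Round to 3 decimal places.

PN ≈ 0.583

Under exogeneity and monotonicity, PN = (RR − 1) / RR = 1 − 1/RR.
PN = (2.4 − 1) / 2.4 = 1.4 / 2.4 ≈ 0.5833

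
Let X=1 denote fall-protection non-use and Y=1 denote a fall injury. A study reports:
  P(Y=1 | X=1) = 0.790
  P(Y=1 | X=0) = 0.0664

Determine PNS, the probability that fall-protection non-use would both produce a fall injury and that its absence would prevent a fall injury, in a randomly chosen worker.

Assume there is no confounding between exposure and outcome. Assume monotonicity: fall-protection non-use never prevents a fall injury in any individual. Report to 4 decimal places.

PNS ≈ 0.7236

Let p₁ = 0.79, p₀ = 0.0664.
Under exogeneity and monotonicity, PNS = p₁ − p₀.
PNS = 0.79 − 0.0664 = 0.7236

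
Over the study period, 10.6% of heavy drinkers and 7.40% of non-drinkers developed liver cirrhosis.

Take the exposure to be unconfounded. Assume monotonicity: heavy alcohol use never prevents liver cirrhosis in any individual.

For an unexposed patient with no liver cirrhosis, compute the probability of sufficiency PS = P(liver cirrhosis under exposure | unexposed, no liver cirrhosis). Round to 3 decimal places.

PS ≈ 0.035

p₁ = 0.106, p₀ = 0.074.
Under exogeneity and monotonicity, PS = (p₁ − p₀) / (1 − p₀).
PS = (0.106 − 0.074) / (1 − 0.074) = 0.032 / 0.926 ≈ 0.0346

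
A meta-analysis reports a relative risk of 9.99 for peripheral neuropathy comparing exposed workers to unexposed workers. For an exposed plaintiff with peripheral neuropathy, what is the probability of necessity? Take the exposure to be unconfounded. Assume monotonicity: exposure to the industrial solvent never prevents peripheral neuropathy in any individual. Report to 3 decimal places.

PN ≈ 0.900

Under exogeneity and monotonicity, PN = (RR − 1) / RR = 1 − 1/RR.
PN = (9.99 − 1) / 9.99 = 8.99 / 9.99 ≈ 0.8999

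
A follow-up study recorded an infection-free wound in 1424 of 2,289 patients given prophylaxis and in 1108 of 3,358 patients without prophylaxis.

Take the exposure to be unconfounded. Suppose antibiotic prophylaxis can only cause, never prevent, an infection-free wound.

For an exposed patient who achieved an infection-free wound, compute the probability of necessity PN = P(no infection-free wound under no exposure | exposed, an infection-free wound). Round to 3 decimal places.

p₁ = P(outcome | exposed) = 1424/2289 = 0.62211
p₀ = P(outcome | unexposed) = 1108/3358 = 0.32996
Under exogeneity and monotonicity, PN = (p₁ − p₀) / p₁.
PN = (0.62211 − 0.32996) / 0.62211 = 0.29215 / 0.62211 ≈ 0.4696

PN ≈ 0.470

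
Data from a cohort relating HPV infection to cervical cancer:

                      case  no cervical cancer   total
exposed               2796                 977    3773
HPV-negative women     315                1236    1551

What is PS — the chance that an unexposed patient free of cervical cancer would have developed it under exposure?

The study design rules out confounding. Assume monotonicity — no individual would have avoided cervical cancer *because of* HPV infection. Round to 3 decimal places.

PS ≈ 0.675

p₁ = P(outcome | exposed) = 2796/3773 = 0.74105
p₀ = P(outcome | unexposed) = 315/1551 = 0.20309
Under exogeneity and monotonicity, PS = (p₁ − p₀) / (1 − p₀).
PS = (0.74105 − 0.20309) / (1 − 0.20309) = 0.53796 / 0.79691 ≈ 0.6751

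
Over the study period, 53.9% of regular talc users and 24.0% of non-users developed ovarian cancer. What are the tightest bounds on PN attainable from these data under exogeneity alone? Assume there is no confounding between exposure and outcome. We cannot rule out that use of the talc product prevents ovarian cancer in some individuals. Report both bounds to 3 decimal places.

p₁ = 0.539, p₀ = 0.24.
Under exogeneity alone the bounds on PN are max{0,(p₁−p₀)/p₁} ≤ PN ≤ min{1,(1−p₀)/p₁}.
  lower = (p₁ − p₀)/p₁ = 0.299 / 0.539 ≈ 0.5547
  upper = min{1, (1 − p₀)/p₁} = 0.76 / 0.539 ≈ 1.4100 → capped at 1

0.555 ≤ PN ≤ 1.000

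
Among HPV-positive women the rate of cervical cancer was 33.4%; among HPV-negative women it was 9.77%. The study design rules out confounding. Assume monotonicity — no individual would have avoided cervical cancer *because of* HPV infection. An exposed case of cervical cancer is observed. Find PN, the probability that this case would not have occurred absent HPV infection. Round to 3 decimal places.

PN ≈ 0.707

p₁ = 0.334, p₀ = 0.0977.
Under exogeneity and monotonicity, PN = (p₁ − p₀) / p₁.
PN = (0.334 − 0.0977) / 0.334 = 0.2363 / 0.334 ≈ 0.7075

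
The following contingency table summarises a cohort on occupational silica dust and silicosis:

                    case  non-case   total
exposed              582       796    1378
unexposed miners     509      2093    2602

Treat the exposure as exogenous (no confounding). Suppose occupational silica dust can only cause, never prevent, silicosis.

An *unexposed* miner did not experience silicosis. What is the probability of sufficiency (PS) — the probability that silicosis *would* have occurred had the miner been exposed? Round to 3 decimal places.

PS ≈ 0.282

p₁ = P(outcome | exposed) = 582/1378 = 0.42235
p₀ = P(outcome | unexposed) = 509/2602 = 0.19562
Under exogeneity and monotonicity, PS = (p₁ − p₀)/(1 − p₀).
PS = (0.42235 − 0.19562) / 0.80438 ≈ 0.2819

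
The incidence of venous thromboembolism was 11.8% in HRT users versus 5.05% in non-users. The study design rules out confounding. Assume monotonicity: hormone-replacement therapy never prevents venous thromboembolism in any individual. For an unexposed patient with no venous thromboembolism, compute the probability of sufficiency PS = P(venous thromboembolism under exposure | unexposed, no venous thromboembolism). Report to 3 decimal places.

p₁ = 0.118, p₀ = 0.0505.
Under exogeneity and monotonicity, PS = (p₁ − p₀) / (1 − p₀).
PS = (0.118 − 0.0505) / (1 − 0.0505) = 0.0675 / 0.9495 ≈ 0.0711

PS ≈ 0.071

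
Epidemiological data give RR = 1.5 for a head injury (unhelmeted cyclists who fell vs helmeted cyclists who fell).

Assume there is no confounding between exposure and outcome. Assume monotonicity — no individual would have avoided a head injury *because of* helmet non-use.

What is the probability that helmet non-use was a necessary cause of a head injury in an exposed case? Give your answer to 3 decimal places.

Under exogeneity and monotonicity, PN = (RR − 1) / RR = 1 − 1/RR.
PN = (1.5 − 1) / 1.5 = 0.5 / 1.5 ≈ 0.3333

PN ≈ 0.333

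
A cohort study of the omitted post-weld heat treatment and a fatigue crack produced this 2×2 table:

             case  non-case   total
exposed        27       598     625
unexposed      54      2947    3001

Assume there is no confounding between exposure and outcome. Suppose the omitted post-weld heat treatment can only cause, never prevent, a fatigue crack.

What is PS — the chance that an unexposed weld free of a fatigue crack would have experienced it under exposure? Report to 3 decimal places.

PS ≈ 0.026

p₁ = P(outcome | exposed) = 27/625 = 0.0432
p₀ = P(outcome | unexposed) = 54/3001 = 0.017994
Under exogeneity and monotonicity, PS = (p₁ − p₀)/(1 − p₀).
PS = (0.0432 − 0.017994) / 0.98201 ≈ 0.0257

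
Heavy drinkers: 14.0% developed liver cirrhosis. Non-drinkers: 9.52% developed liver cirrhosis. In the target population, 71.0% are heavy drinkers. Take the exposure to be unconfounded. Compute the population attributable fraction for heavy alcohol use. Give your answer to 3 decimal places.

PAF ≈ 0.250

p₁ = 0.14, p₀ = 0.0952.
Overall risk P(Y=1) = π·p₁ + (1−π)·p₀ = 0.71×0.14 + 0.29×0.0952 = 0.12701.
Under exogeneity, PAF = [P(Y=1) − p₀] / P(Y=1).
PAF = (0.12701 − 0.0952) / 0.12701 ≈ 0.2504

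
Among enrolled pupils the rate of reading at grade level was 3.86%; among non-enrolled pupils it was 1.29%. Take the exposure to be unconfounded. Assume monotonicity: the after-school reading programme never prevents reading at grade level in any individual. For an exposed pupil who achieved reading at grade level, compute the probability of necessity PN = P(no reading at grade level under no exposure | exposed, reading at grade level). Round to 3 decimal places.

PN ≈ 0.666

p₁ = 0.0386, p₀ = 0.0129.
Under exogeneity and monotonicity, PN = (p₁ − p₀) / p₁.
PN = (0.0386 − 0.0129) / 0.0386 = 0.0257 / 0.0386 ≈ 0.6658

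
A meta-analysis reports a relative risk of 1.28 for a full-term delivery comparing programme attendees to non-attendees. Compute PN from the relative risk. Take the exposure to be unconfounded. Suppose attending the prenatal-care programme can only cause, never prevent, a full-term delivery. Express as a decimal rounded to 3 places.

Under exogeneity and monotonicity, PN = (RR − 1) / RR = 1 − 1/RR.
PN = (1.28 − 1) / 1.28 = 0.28 / 1.28 ≈ 0.2188

PN ≈ 0.219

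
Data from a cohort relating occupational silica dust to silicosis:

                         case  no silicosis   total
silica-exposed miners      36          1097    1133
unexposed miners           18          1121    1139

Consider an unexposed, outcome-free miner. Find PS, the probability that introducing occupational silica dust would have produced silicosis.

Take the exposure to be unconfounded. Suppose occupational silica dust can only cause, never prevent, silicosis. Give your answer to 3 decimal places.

PS ≈ 0.016

p₁ = P(outcome | exposed) = 36/1133 = 0.031774
p₀ = P(outcome | unexposed) = 18/1139 = 0.015803
Under exogeneity and monotonicity, PS = (p₁ − p₀) / (1 − p₀).
PS = (0.031774 − 0.015803) / (1 − 0.015803) = 0.015971 / 0.9842 ≈ 0.0162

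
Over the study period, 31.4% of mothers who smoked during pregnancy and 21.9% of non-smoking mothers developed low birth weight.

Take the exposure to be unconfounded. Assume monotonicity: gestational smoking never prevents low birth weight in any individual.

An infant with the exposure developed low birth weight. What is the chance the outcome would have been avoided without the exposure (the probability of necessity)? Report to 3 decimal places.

p₁ = 0.314, p₀ = 0.219.
Under exogeneity and monotonicity, PN = (p₁ − p₀) / p₁.
PN = (0.314 − 0.219) / 0.314 = 0.095 / 0.314 ≈ 0.3025

PN ≈ 0.303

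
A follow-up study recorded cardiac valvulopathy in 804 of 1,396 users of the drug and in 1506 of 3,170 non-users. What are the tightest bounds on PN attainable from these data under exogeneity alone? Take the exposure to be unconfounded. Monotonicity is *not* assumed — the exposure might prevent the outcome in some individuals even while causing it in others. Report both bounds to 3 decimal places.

p₁ = P(outcome | exposed) = 804/1396 = 0.57593
p₀ = P(outcome | unexposed) = 1506/3170 = 0.47508
Under exogeneity alone the bounds on PN are max{0,(p₁−p₀)/p₁} ≤ PN ≤ min{1,(1−p₀)/p₁}.
  lower = (p₁ − p₀)/p₁ = 0.10085 / 0.57593 ≈ 0.1751
  upper = min{1, (1 − p₀)/p₁} = 0.52492 / 0.57593 ≈ 0.9114

0.175 ≤ PN ≤ 0.911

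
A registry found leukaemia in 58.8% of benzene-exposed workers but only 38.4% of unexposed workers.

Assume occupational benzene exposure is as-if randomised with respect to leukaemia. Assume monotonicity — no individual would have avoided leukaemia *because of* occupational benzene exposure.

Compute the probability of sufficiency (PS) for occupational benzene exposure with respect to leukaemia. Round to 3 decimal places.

PS ≈ 0.331

p₁ = 0.588, p₀ = 0.384.
Under exogeneity and monotonicity, PS = (p₁ − p₀) / (1 − p₀).
PS = (0.588 − 0.384) / (1 − 0.384) = 0.204 / 0.616 ≈ 0.3312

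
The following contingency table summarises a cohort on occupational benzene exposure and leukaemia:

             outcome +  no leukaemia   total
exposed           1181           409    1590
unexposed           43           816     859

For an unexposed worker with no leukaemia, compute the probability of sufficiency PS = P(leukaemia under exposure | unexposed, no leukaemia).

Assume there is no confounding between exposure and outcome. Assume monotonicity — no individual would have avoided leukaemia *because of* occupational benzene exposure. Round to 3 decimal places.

PS ≈ 0.729

p₁ = P(outcome | exposed) = 1181/1590 = 0.74277
p₀ = P(outcome | unexposed) = 43/859 = 0.050058
Under exogeneity and monotonicity, PS = (p₁ − p₀)/(1 − p₀).
PS = (0.74277 − 0.050058) / 0.94994 ≈ 0.7292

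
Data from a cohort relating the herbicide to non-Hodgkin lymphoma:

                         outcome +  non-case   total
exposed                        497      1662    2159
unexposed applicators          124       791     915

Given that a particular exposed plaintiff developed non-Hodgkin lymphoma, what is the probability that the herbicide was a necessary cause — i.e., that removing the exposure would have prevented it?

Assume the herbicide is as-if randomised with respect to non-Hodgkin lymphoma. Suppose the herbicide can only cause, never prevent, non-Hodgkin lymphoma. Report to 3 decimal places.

p₁ = P(outcome | exposed) = 497/2159 = 0.2302
p₀ = P(outcome | unexposed) = 124/915 = 0.13552
Under exogeneity and monotonicity, PN = (p₁ − p₀) / p₁.
PN = (0.2302 − 0.13552) / 0.2302 = 0.09468 / 0.2302 ≈ 0.4113

PN ≈ 0.411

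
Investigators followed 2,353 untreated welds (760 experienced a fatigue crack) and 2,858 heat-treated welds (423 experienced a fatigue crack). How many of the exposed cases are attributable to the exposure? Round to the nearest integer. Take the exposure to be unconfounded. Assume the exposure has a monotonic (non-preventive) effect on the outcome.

about 412 cases

p₁ = P(outcome | exposed) = 760/2353 = 0.32299
p₀ = P(outcome | unexposed) = 423/2858 = 0.14801
PN = (p₁ − p₀)/p₁ = (0.32299 − 0.14801) / 0.32299 ≈ 0.54177.
Attributable cases ≈ PN × (exposed cases) = 0.54177 × 760 ≈ 411.74.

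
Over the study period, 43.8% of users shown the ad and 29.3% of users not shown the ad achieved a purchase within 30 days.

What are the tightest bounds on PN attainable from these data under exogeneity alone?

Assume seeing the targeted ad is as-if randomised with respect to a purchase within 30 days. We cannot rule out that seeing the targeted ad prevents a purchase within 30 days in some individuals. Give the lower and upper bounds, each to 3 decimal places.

p₁ = 0.438, p₀ = 0.293.
Under exogeneity alone the bounds on PN are max{0,(p₁−p₀)/p₁} ≤ PN ≤ min{1,(1−p₀)/p₁}.
  lower = (p₁ − p₀)/p₁ = 0.145 / 0.438 ≈ 0.3311
  upper = min{1, (1 − p₀)/p₁} = 0.707 / 0.438 ≈ 1.6142 → capped at 1

0.331 ≤ PN ≤ 1.000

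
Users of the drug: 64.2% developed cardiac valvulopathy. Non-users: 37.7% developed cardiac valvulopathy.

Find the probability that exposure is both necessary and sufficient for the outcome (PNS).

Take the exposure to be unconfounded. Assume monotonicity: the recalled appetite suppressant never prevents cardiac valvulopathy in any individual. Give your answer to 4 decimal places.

PNS ≈ 0.2650

p₁ = 0.642, p₀ = 0.377.
Under exogeneity and monotonicity, PNS = p₁ − p₀.
PNS = 0.642 − 0.377 = 0.265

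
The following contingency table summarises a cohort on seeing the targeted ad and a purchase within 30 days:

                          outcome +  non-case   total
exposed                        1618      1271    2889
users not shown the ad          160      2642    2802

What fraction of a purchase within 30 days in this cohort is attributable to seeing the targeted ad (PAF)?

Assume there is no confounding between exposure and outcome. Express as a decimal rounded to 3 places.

PAF ≈ 0.817

p₁ = P(outcome | exposed) = 1618/2889 = 0.56006
p₀ = P(outcome | unexposed) = 160/2802 = 0.057102
Exposure prevalence π = 2889/5691 = 0.50764; overall risk P(Y=1) = 0.31242.
Under exogeneity, PAF = [P(Y=1) − p₀]/P(Y=1).
PAF = (0.31242 − 0.057102) / 0.31242 ≈ 0.8172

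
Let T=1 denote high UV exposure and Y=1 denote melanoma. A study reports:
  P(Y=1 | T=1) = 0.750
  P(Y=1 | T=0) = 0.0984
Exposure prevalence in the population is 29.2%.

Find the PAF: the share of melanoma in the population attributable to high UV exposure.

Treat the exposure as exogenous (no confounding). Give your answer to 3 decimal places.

PAF ≈ 0.659

Let p₁ = 0.75, p₀ = 0.0984.
Overall risk P(Y=1) = π·p₁ + (1−π)·p₀ = 0.292×0.75 + 0.708×0.0984 = 0.28867.
Under exogeneity, PAF = [P(Y=1) − p₀] / P(Y=1).
PAF = (0.28867 − 0.0984) / 0.28867 ≈ 0.6591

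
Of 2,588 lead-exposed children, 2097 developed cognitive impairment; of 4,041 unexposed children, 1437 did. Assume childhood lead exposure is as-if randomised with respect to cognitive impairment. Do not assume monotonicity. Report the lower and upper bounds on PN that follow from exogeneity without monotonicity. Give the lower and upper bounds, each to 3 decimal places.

p₁ = P(outcome | exposed) = 2097/2588 = 0.81028
p₀ = P(outcome | unexposed) = 1437/4041 = 0.35561
Under exogeneity alone the bounds on PN are max{0,(p₁−p₀)/p₁} ≤ PN ≤ min{1,(1−p₀)/p₁}.
  lower = (p₁ − p₀)/p₁ = 0.45467 / 0.81028 ≈ 0.5611
  upper = min{1, (1 − p₀)/p₁} = 0.64439 / 0.81028 ≈ 0.7953

0.561 ≤ PN ≤ 0.795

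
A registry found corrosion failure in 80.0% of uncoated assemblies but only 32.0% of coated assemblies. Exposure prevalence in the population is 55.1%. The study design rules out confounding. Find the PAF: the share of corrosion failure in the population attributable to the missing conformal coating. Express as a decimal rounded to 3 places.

PAF ≈ 0.453

p₁ = 0.8, p₀ = 0.32.
Overall risk P(Y=1) = π·p₁ + (1−π)·p₀ = 0.551×0.8 + 0.449×0.32 = 0.58448.
Under exogeneity, PAF = [P(Y=1) − p₀] / P(Y=1).
PAF = (0.58448 − 0.32) / 0.58448 ≈ 0.4525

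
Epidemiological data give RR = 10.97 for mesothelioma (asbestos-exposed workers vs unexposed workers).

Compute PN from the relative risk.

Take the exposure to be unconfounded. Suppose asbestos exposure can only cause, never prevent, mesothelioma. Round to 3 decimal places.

PN ≈ 0.909

Under exogeneity and monotonicity, PN = (RR − 1) / RR = 1 − 1/RR.
PN = (10.97 − 1) / 10.97 = 9.97 / 10.97 ≈ 0.9088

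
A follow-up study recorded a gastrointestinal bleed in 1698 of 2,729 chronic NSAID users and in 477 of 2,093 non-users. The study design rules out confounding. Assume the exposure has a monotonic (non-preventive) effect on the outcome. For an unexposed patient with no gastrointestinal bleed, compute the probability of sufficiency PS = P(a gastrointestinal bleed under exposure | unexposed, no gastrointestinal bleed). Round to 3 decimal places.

p₁ = P(outcome | exposed) = 1698/2729 = 0.62221
p₀ = P(outcome | unexposed) = 477/2093 = 0.2279
Under exogeneity and monotonicity, PS = (p₁ − p₀) / (1 − p₀).
PS = (0.62221 − 0.2279) / (1 − 0.2279) = 0.3943 / 0.7721 ≈ 0.5107

PS ≈ 0.511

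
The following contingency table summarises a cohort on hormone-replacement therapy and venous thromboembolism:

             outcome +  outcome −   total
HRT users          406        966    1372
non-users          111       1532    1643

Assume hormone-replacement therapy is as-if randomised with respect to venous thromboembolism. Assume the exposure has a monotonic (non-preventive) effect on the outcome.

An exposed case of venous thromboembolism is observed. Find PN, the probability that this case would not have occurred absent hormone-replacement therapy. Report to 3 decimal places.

PN ≈ 0.772

p₁ = P(outcome | exposed) = 406/1372 = 0.29592
p₀ = P(outcome | unexposed) = 111/1643 = 0.067559
Under exogeneity and monotonicity, PN = (p₁ − p₀) / p₁.
PN = (0.29592 − 0.067559) / 0.29592 = 0.22836 / 0.29592 ≈ 0.7717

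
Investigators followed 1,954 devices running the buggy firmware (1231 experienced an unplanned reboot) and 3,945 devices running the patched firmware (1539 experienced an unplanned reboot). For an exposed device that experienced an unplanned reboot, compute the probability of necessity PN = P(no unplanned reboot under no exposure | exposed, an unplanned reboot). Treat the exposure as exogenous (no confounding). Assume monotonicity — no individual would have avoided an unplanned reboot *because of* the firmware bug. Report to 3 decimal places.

p₁ = P(outcome | exposed) = 1231/1954 = 0.62999
p₀ = P(outcome | unexposed) = 1539/3945 = 0.39011
Under exogeneity and monotonicity, PN = (p₁ − p₀) / p₁.
PN = (0.62999 − 0.39011) / 0.62999 = 0.23988 / 0.62999 ≈ 0.3808

PN ≈ 0.381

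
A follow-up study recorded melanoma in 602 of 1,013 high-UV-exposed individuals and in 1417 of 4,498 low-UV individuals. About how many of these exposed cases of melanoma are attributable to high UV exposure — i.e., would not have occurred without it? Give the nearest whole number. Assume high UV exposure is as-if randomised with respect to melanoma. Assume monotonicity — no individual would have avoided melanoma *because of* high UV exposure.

about 283 cases

p₁ = P(outcome | exposed) = 602/1013 = 0.59427
p₀ = P(outcome | unexposed) = 1417/4498 = 0.31503
PN = (p₁ − p₀)/p₁ = (0.59427 − 0.31503) / 0.59427 ≈ 0.46989.
Attributable cases ≈ PN × (exposed cases) = 0.46989 × 602 ≈ 282.88.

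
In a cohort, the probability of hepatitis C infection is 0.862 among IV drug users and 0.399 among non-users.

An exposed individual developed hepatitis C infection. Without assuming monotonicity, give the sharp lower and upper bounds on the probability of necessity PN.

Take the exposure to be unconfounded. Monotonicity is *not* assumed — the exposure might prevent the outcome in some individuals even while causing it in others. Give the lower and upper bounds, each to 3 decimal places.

0.537 ≤ PN ≤ 0.697

Let p₁ = 0.862, p₀ = 0.399.
Under exogeneity alone the bounds on PN are max{0,(p₁−p₀)/p₁} ≤ PN ≤ min{1,(1−p₀)/p₁}.
  lower = (p₁ − p₀)/p₁ = 0.463 / 0.862 ≈ 0.5371
  upper = min{1, (1 − p₀)/p₁} = 0.601 / 0.862 ≈ 0.6972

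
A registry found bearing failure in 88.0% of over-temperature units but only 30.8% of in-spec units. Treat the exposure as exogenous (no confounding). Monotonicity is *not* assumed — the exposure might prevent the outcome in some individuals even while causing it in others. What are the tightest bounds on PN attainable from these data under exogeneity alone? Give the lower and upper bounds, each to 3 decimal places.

0.650 ≤ PN ≤ 0.786

p₁ = 0.88, p₀ = 0.308.
Under exogeneity alone the bounds on PN are max{0,(p₁−p₀)/p₁} ≤ PN ≤ min{1,(1−p₀)/p₁}.
  lower = (p₁ − p₀)/p₁ = 0.572 / 0.88 ≈ 0.6500
  upper = min{1, (1 − p₀)/p₁} = 0.692 / 0.88 ≈ 0.7864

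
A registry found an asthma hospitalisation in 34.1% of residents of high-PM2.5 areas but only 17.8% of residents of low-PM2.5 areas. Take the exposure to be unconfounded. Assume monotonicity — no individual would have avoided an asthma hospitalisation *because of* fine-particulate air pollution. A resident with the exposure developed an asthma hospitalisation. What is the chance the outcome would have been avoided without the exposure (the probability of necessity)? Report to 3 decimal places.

p₁ = 0.341, p₀ = 0.178.
Under exogeneity and monotonicity, PN = (p₁ − p₀) / p₁.
PN = (0.341 − 0.178) / 0.341 = 0.163 / 0.341 ≈ 0.4780

PN ≈ 0.478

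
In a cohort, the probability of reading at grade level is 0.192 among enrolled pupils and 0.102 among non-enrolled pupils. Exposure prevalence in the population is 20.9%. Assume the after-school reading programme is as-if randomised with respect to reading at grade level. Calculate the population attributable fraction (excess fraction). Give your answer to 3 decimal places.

PAF ≈ 0.156

Let p₁ = 0.192, p₀ = 0.102.
Overall risk P(Y=1) = π·p₁ + (1−π)·p₀ = 0.209×0.192 + 0.791×0.102 = 0.12081.
Under exogeneity, PAF = [P(Y=1) − p₀] / P(Y=1).
PAF = (0.12081 − 0.102) / 0.12081 ≈ 0.1557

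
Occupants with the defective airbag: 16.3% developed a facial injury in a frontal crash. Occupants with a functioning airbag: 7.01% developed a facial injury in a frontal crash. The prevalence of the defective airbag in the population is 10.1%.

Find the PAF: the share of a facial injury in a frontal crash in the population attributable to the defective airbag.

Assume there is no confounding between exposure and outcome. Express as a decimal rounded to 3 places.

PAF ≈ 0.118

p₁ = 0.163, p₀ = 0.0701.
Overall risk P(Y=1) = π·p₁ + (1−π)·p₀ = 0.101×0.163 + 0.899×0.0701 = 0.079483.
Under exogeneity, PAF = [P(Y=1) − p₀] / P(Y=1).
PAF = (0.079483 − 0.0701) / 0.079483 ≈ 0.1180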